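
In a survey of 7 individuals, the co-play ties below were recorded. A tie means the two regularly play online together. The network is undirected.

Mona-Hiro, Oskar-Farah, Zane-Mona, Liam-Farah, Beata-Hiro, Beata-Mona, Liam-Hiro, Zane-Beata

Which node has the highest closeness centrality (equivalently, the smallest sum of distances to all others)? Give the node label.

Farness (sum of distances to all others) for each node — Beata:12, Farah:14, Hiro:10, Liam:11, Mona:12, Oskar:19, Zane:16.
The smallest farness is 10, for Hiro, so Hiro has the highest closeness.

Hiro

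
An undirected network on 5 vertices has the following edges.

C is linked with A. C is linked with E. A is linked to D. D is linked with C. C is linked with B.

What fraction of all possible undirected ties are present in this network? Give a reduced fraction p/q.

There are 5 edges and 5 nodes, so the maximum possible is C(5,2) = 10.
Density = 5/10 = 1/2.

1/2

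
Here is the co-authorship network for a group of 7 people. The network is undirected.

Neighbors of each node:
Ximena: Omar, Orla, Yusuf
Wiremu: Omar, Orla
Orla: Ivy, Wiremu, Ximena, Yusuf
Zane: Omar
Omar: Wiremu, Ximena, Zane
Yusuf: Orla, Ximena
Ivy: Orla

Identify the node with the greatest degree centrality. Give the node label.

Orla

Degrees — Ivy:1, Omar:3, Orla:4, Wiremu:2, Ximena:3, Yusuf:2, Zane:1.
The maximum is 4, attained only by Orla.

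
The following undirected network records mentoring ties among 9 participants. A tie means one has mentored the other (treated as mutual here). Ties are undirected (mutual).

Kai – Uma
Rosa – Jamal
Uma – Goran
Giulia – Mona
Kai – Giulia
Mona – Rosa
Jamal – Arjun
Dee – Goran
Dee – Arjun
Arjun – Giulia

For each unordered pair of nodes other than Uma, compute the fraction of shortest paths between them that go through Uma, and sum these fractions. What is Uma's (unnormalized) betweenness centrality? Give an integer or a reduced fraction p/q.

5/2

Pairs whose geodesics pass through Uma — Giulia–Goran: 1/2; Mona–Goran: 1/2; Dee–Kai: 1/2; Goran–Kai: 1.
All other pairs contribute 0.
Summing the contributions gives betweenness(Uma) = 5/2.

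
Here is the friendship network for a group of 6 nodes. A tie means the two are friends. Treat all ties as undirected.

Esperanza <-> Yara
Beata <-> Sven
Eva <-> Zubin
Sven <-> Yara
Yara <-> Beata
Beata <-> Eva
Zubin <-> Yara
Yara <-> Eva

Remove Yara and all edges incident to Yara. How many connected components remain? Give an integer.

Without Yara, the remaining ties split the others into: {Beata, Eva, Sven, Zubin}; {Esperanza}.
That's 2 separate components.

2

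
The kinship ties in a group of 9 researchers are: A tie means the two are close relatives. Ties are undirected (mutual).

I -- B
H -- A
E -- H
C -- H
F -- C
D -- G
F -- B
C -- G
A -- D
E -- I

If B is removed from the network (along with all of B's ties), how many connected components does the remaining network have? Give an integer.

1

B's neighbors (F and I) remain reachable from one another through other ties, so the rest of the network stays in one piece.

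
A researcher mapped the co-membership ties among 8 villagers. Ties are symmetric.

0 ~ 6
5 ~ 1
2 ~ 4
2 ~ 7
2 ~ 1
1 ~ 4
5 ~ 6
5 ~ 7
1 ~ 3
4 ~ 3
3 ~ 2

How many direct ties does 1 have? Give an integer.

4

1 is directly tied to 2, 3, 4, and 5. That is 4 neighbors, so the degree of 1 is 4.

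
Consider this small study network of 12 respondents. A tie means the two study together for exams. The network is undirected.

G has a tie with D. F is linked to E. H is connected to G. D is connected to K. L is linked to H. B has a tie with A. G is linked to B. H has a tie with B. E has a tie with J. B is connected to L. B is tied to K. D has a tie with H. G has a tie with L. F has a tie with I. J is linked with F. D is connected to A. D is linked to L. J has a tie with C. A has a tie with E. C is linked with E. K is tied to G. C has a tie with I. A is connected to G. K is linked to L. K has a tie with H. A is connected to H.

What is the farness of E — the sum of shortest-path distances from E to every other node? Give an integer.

Distances from E: A:1, B:2, C:1, D:2, F:1, G:2, H:2, I:2, J:1, K:3, L:3.
Sum = 1 + 2 + 1 + 2 + 1 + 2 + 2 + 2 + 1 + 3 + 3 = 20.

20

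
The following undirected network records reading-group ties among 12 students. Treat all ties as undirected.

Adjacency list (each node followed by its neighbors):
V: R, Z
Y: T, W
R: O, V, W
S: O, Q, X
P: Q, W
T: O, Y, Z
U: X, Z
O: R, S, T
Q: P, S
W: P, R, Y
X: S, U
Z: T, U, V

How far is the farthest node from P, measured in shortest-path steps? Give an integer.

Distances from P: O:3, Q:1, R:2, S:2, T:3, U:4, V:3, W:1, X:3, Y:2, Z:4.
The largest is 4 (to U and Z), so the eccentricity of P is 4.

4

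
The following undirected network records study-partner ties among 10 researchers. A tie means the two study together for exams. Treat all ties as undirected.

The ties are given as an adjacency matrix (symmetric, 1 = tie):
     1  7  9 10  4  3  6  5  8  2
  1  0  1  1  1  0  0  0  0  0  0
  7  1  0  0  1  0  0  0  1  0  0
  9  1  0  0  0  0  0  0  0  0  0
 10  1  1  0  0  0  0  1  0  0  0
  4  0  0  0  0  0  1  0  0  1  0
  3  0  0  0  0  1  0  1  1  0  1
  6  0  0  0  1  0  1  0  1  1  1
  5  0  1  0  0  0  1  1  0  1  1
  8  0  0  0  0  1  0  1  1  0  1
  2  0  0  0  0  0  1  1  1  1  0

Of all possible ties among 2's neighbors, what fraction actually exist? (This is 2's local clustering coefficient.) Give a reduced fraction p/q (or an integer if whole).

2's neighbors: 3, 5, 6, and 8 (k = 4).
Possible neighbor pairs: C(4,2) = 6. Edges among them: 3–5, 3–6, 5–6, 5–8, 6–8 → e = 5.
Clustering(2) = 5/6.

5/6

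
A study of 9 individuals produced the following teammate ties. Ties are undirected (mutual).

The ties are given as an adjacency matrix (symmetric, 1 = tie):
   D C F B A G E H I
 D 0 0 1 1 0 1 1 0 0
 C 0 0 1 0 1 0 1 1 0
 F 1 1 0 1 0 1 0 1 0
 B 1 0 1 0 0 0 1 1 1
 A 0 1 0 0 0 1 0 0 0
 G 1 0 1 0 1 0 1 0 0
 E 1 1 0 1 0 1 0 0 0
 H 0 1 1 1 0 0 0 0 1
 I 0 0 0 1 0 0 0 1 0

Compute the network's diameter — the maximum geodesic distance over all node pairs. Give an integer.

3

Eccentricity of each node (its greatest distance to any other): A:3, B:3, C:2, D:2, E:2, F:2, G:3, H:2, I:3.
The maximum eccentricity is 3, realized for instance by the pair B–A via B – F – C – A. So the diameter is 3.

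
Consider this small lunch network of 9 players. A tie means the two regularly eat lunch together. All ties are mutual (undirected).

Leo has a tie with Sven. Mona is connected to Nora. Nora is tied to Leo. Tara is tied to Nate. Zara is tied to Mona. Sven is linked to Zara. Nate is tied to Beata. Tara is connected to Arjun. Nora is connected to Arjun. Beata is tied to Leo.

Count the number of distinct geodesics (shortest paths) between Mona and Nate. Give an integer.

2

The shortest distance is 4. The length-4 paths are: Mona–Nora–Arjun–Tara–Nate; Mona–Nora–Leo–Beata–Nate.
That gives 2 distinct shortest paths.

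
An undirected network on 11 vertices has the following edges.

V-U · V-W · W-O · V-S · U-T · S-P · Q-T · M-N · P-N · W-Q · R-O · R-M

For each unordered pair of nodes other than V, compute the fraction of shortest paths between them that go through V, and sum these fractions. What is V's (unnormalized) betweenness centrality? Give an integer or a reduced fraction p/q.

17

Pairs whose geodesics pass through V — M–U: 2/2; R–U: 1; R–S: 1/2; O–U: 1; O–S: 1; O–P: 1/2; W–U: 1; W–S: 1; W–P: 1; W–N: 1/2; Q–S: 1; Q–P: 1; Q–N: 1/2; T–S: 1 … (+5 more pairs).
All other pairs contribute 0.
Summing the contributions gives betweenness(V) = 17.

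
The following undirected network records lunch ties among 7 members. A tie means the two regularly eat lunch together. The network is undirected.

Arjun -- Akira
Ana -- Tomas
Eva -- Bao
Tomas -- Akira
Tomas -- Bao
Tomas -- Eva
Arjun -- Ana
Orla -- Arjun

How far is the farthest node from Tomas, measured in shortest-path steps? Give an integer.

3

Distances from Tomas: Akira:1, Ana:1, Arjun:2, Bao:1, Eva:1, Orla:3.
The largest is 3 (to Orla), so the eccentricity of Tomas is 3.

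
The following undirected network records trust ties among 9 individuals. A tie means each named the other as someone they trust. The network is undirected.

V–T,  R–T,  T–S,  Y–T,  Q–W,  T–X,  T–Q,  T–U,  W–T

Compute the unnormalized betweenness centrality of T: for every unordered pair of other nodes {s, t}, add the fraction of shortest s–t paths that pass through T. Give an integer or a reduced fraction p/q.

27

Pairs whose geodesics pass through T — Y–X: 1; Y–R: 1; Y–Q: 1; Y–S: 1; Y–U: 1; Y–V: 1; Y–W: 1; X–R: 1; X–Q: 1; X–S: 1; X–U: 1; X–V: 1; X–W: 1; R–Q: 1 … (+13 more pairs).
All other pairs contribute 0.
Summing the contributions gives betweenness(T) = 27.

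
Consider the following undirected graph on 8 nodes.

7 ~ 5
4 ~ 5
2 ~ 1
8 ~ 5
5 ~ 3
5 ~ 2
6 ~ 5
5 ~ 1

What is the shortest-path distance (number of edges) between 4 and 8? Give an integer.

2

One shortest route is 4 – 5 – 8, which uses 2 edges, and 4 and 8 are not directly tied, so nothing shorter exists. So d(4,8) = 2.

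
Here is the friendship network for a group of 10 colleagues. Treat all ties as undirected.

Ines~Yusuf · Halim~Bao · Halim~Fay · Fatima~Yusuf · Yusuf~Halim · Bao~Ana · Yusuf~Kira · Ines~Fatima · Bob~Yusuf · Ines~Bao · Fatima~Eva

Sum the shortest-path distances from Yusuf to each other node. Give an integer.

Distances from Yusuf: Ana:3, Bao:2, Bob:1, Eva:2, Fatima:1, Fay:2, Halim:1, Ines:1, Kira:1.
Sum = 3 + 2 + 1 + 2 + 1 + 2 + 1 + 1 + 1 = 14.

14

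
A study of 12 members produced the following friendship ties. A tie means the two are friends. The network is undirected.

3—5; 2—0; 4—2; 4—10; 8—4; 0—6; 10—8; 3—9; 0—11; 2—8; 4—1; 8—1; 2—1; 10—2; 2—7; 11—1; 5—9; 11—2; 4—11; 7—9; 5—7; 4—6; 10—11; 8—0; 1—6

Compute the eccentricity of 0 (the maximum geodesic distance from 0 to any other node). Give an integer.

Distances from 0: 1:2, 2:1, 3:4, 4:2, 5:3, 6:1, 7:2, 8:1, 9:3, 10:2, 11:1.
The largest is 4 (to 3), so the eccentricity of 0 is 4.

4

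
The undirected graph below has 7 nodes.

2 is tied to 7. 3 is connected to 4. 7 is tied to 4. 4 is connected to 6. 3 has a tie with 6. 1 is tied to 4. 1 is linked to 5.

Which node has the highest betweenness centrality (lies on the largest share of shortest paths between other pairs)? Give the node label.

Unnormalized betweenness of each node: 1:5, 2:0, 3:0, 4:12, 5:0, 6:0, 7:5.
4 has the largest value, 12, making it the main broker — the node through which the most shortest paths run.

4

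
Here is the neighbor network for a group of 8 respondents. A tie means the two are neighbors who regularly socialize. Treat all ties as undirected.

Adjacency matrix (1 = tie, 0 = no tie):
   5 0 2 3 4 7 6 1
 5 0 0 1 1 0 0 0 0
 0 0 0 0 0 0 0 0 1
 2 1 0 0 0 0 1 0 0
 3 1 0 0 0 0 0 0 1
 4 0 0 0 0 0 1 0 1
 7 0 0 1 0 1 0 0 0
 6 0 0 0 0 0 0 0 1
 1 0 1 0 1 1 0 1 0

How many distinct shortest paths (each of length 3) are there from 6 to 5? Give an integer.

The shortest distance is 3, and the only length-3 path is 6–1–3–5. So there is exactly 1 shortest path.

1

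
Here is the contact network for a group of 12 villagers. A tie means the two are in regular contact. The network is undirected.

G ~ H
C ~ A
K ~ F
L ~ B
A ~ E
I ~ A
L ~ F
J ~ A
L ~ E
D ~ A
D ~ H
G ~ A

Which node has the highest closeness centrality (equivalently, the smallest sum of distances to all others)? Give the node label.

A

Farness (sum of distances to all others) for each node — A:20, B:36, C:30, D:28, E:22, F:34, G:28, H:36, I:30, J:30, K:44, L:26.
The smallest farness is 20, for A, so A has the highest closeness.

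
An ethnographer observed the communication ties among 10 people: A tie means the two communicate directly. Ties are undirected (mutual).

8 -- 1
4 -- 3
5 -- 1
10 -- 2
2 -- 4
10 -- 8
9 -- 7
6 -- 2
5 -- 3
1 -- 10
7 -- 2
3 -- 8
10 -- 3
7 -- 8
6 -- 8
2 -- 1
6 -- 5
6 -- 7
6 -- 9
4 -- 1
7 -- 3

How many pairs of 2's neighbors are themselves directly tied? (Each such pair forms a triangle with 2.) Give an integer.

3

2's neighbors: 1, 4, 6, 7, and 10.
Neighbor pairs that are themselves tied: 2–1–4; 2–1–10; 2–6–7. Each forms one triangle with 2, for 3 in total.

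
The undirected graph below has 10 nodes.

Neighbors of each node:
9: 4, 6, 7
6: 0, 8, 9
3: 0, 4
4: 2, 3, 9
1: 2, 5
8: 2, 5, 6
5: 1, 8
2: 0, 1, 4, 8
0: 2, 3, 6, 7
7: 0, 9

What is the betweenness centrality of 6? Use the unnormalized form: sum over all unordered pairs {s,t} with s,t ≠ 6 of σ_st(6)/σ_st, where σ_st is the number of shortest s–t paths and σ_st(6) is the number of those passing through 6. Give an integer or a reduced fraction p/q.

Pairs whose geodesics pass through 6 — 9–8: 1; 9–5: 1; 9–0: 1/2; 8–3: 1/3; 8–0: 1/2; 8–7: 2/3; 5–3: 1/5; 5–0: 1/3; 5–7: 2/4.
All other pairs contribute 0.
Summing the contributions gives betweenness(6) = 151/30.

151/30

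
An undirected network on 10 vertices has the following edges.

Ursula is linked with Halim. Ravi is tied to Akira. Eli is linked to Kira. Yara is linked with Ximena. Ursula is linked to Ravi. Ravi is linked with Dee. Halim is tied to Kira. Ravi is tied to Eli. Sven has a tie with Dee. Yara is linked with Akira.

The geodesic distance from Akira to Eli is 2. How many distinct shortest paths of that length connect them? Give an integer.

1

The shortest distance is 2, and the only length-2 path is Akira–Ravi–Eli. So there is exactly 1 shortest path.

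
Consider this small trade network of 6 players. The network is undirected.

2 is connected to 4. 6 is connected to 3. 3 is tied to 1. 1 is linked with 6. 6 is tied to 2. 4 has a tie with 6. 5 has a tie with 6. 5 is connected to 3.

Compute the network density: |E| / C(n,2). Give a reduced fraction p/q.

There are 8 edges and 6 nodes, so the maximum possible is C(6,2) = 15.
Density = 8/15.

8/15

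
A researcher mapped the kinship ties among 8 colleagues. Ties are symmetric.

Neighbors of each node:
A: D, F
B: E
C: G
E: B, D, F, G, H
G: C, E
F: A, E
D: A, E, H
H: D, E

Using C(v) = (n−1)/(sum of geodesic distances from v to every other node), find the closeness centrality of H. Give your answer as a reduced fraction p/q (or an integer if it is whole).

7/13

Distances from H: A:2, B:2, C:3, D:1, E:1, F:2, G:2. Sum = 13.
n = 8, so closeness = 7/13.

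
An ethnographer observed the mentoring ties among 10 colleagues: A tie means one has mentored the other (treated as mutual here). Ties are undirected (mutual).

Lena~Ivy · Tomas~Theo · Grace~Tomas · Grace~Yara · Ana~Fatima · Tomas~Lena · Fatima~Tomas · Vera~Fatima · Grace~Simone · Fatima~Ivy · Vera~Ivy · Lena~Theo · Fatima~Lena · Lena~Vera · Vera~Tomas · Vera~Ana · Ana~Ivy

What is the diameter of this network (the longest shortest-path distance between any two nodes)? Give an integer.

Eccentricity of each node (its greatest distance to any other): Ana:4, Fatima:3, Grace:3, Ivy:4, Lena:3, Simone:4, Theo:3, Tomas:2, Vera:3, Yara:4.
The maximum eccentricity is 4, realized for instance by the pair Ana–Simone via Ana – Fatima – Tomas – Grace – Simone. So the diameter is 4.

4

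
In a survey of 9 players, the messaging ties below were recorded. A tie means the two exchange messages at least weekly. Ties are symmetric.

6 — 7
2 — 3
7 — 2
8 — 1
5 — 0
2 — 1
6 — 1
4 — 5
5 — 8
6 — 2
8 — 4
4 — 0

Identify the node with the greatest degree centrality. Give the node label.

2

Degrees — 0:2, 1:3, 2:4, 3:1, 4:3, 5:3, 6:3, 7:2, 8:3.
The maximum is 4, attained only by 2.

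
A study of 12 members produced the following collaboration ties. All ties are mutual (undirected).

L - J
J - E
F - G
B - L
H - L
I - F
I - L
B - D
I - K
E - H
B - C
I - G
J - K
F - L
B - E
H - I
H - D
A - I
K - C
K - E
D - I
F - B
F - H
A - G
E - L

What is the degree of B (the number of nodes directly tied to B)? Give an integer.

5

B is directly tied to C, D, E, F, and L. That is 5 neighbors, so the degree of B is 5.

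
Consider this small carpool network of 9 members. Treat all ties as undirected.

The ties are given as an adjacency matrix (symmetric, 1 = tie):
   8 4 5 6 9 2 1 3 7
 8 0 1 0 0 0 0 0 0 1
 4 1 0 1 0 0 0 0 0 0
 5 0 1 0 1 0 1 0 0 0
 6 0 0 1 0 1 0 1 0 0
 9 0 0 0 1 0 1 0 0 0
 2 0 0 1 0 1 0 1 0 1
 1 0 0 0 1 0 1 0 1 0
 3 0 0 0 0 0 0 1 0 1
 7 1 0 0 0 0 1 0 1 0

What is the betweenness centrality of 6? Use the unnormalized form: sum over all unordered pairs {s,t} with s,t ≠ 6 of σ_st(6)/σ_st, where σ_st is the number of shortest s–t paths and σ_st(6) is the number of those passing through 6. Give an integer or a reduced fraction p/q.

Pairs whose geodesics pass through 6 — 4–9: 1/2; 4–1: 1/2; 5–9: 1/2; 5–1: 1/2; 5–3: 1/3; 9–1: 1/2; 9–3: 1/3.
All other pairs contribute 0.
Summing the contributions gives betweenness(6) = 19/6.

19/6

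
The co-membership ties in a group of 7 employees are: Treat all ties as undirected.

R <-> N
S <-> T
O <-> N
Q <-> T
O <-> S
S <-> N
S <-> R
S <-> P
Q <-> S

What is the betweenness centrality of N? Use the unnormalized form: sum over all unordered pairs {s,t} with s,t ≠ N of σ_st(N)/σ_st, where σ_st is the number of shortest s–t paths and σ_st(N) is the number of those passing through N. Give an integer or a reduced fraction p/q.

Pairs whose geodesics pass through N — O–R: 1/2.
All other pairs contribute 0.
Summing the contributions gives betweenness(N) = 1/2.

1/2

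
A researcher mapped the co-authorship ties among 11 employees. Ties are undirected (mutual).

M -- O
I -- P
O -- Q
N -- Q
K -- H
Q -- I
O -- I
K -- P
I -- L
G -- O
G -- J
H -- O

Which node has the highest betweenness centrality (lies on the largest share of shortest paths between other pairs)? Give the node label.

Unnormalized betweenness of each node: G:9, H:5, I:16, J:0, K:1, L:0, M:0, N:0, O:28, P:3, Q:9.
O has the largest value, 28, making it the main broker — the node through which the most shortest paths run.

O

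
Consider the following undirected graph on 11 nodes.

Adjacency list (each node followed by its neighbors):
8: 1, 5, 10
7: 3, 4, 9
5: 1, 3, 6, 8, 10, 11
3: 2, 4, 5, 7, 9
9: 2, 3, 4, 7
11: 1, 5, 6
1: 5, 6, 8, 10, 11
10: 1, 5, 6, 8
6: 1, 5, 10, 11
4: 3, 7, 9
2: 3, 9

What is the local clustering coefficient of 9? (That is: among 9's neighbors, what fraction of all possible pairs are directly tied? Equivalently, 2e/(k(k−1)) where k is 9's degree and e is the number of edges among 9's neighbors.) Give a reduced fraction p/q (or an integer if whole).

2/3

9's neighbors: 2, 3, 4, and 7 (k = 4).
Possible neighbor pairs: C(4,2) = 6. Edges among them: 2–3, 3–4, 3–7, 4–7 → e = 4.
Clustering(9) = 4/6 = 2/3.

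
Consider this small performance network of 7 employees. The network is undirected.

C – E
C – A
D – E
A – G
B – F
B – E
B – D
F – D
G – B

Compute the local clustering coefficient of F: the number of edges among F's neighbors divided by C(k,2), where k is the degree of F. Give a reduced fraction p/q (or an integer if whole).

1

F's neighbors: B and D (k = 2).
Possible neighbor pairs: C(2,2) = 1. Edges among them: B–D → e = 1.
Clustering(F) = 1/1.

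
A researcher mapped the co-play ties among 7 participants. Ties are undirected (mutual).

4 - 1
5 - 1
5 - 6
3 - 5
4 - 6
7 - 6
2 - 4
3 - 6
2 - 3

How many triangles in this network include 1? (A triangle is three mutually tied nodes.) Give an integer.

1's neighbors are 4 and 5, but none of them are tied to each other, so no triangle contains 1.

0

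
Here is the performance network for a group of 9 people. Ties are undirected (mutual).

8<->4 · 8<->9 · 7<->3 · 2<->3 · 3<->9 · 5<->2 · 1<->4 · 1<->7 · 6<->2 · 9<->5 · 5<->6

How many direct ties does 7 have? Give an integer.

2

7 is directly tied to 1 and 3. That is 2 neighbors, so the degree of 7 is 2.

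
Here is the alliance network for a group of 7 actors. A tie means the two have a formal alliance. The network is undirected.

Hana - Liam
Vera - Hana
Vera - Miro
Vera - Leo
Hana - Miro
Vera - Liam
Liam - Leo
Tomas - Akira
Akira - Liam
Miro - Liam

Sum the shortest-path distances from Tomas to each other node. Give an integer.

15

Distances from Tomas: Akira:1, Hana:3, Leo:3, Liam:2, Miro:3, Vera:3.
Sum = 1 + 3 + 3 + 2 + 3 + 3 = 15.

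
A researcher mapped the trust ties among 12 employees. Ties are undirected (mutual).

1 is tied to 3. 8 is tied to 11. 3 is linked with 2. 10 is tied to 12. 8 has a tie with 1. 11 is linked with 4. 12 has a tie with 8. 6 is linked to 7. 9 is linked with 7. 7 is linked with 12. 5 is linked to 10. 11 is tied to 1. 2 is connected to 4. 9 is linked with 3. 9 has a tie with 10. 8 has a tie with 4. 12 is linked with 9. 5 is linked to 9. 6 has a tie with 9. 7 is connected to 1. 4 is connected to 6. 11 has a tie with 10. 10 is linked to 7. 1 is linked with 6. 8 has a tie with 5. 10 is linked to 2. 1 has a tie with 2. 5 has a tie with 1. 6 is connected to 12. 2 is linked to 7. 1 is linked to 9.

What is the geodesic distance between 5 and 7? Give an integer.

2

One shortest route is 5 – 9 – 7, which uses 2 edges, and 5 and 7 are not directly tied, so nothing shorter exists. So d(5,7) = 2.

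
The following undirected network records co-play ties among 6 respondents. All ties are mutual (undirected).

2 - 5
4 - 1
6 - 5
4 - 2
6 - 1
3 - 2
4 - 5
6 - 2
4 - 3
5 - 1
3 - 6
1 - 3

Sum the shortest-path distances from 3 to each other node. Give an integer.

6

Distances from 3: 1:1, 2:1, 4:1, 5:2, 6:1.
Sum = 1 + 1 + 1 + 2 + 1 = 6.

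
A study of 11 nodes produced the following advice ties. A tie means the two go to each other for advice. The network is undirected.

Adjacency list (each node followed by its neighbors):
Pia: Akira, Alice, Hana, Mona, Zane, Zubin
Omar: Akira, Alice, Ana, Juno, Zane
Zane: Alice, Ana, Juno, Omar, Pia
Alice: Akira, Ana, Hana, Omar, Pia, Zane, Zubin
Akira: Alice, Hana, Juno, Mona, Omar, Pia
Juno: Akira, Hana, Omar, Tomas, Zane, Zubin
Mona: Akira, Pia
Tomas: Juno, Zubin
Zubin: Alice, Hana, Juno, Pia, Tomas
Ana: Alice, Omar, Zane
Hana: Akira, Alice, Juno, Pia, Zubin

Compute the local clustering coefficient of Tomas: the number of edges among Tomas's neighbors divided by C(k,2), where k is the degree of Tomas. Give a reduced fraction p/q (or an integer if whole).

1

Tomas's neighbors: Juno and Zubin (k = 2).
Possible neighbor pairs: C(2,2) = 1. Edges among them: Juno–Zubin → e = 1.
Clustering(Tomas) = 1/1.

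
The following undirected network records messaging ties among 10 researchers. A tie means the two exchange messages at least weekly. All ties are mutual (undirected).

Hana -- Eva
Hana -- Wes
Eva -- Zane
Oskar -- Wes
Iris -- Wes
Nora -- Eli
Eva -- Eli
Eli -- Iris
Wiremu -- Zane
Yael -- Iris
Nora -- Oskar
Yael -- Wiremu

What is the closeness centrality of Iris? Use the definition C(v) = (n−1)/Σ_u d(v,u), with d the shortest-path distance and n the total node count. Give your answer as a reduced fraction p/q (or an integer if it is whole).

9/16

Distances from Iris: Eli:1, Eva:2, Hana:2, Nora:2, Oskar:2, Wes:1, Wiremu:2, Yael:1, Zane:3. Sum = 16.
n = 10, so closeness = 9/16.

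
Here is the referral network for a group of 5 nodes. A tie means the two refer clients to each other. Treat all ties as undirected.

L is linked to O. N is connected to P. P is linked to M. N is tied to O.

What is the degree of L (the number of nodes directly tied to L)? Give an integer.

L is directly tied to O. That is 1 neighbor, so the degree of L is 1.

1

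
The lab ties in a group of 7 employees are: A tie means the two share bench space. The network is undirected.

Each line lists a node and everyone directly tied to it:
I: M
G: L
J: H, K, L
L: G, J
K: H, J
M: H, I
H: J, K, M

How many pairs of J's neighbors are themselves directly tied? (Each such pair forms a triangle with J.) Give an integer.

J's neighbors: H, K, and L.
Neighbor pairs that are themselves tied: J–H–K. Each forms one triangle with J, for 1 in total.

1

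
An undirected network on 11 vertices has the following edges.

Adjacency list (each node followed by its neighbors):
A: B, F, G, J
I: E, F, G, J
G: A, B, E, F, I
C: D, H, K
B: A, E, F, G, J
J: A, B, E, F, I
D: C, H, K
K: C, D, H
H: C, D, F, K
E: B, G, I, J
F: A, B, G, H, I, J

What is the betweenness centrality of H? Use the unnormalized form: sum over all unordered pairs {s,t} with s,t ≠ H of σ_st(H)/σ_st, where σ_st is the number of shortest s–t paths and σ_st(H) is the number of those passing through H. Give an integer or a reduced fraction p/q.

Pairs whose geodesics pass through H — D–A: 1; D–F: 1; D–J: 1; D–B: 1; D–I: 1; D–E: 4/4; D–G: 1; K–A: 1; K–F: 1; K–J: 1; K–B: 1; K–I: 1; K–E: 4/4; K–G: 1 … (+7 more pairs).
All other pairs contribute 0.
Summing the contributions gives betweenness(H) = 21.

21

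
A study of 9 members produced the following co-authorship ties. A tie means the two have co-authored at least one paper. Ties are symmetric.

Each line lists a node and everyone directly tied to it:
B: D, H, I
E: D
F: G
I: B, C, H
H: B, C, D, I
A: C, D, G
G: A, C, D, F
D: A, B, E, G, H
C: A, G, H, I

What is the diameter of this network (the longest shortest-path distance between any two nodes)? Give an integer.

3

Eccentricity of each node (its greatest distance to any other): A:2, B:3, C:3, D:2, E:3, F:3, G:2, H:3, I:3.
The maximum eccentricity is 3, realized for instance by the pair I–E via I – H – D – E. So the diameter is 3.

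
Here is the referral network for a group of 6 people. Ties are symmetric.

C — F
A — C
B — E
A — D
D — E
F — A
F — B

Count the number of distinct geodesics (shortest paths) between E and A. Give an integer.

1

The shortest distance is 2, and the only length-2 path is E–D–A. So there is exactly 1 shortest path.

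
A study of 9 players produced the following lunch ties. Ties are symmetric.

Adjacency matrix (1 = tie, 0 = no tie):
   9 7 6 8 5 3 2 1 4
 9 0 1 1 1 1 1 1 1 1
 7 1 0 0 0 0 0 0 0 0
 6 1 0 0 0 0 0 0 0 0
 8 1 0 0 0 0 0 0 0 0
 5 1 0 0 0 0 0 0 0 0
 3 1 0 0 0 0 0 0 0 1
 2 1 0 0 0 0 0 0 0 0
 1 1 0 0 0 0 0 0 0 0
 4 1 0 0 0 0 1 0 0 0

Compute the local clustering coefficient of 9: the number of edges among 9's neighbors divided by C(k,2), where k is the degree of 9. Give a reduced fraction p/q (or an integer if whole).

1/28

9's neighbors: 1, 2, 3, 4, 5, 6, 7, and 8 (k = 8).
Possible neighbor pairs: C(8,2) = 28. Edges among them: 3–4 → e = 1.
Clustering(9) = 1/28.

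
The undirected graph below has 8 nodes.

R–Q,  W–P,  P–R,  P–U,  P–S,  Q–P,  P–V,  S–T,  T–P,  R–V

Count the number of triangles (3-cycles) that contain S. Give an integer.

S's neighbors: P and T.
Neighbor pairs that are themselves tied: S–P–T. Each forms one triangle with S, for 1 in total.

1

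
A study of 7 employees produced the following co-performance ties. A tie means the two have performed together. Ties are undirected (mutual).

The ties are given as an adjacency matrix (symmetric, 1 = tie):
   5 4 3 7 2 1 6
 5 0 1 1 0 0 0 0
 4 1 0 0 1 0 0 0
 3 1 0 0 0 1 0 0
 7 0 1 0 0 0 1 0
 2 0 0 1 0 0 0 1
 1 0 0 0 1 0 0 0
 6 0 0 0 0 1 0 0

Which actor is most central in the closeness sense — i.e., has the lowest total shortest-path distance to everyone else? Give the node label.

Farness (sum of distances to all others) for each node — 1:21, 2:16, 3:13, 4:13, 5:12, 6:21, 7:16.
The smallest farness is 12, for 5, so 5 has the highest closeness.

5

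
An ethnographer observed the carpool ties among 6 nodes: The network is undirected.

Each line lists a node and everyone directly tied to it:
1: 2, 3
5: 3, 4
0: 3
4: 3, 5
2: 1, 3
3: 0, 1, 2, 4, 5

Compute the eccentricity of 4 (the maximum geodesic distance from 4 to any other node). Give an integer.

2

Distances from 4: 0:2, 1:2, 2:2, 3:1, 5:1.
The largest is 2 (to 0, 2, and 1), so the eccentricity of 4 is 2.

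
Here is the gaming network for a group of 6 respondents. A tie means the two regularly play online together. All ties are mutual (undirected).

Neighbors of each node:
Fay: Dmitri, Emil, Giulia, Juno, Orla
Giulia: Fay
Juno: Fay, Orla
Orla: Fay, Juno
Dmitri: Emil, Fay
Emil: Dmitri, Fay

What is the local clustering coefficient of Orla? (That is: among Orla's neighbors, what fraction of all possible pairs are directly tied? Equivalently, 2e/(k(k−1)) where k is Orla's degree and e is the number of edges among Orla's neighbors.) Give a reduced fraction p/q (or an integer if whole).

Orla's neighbors: Fay and Juno (k = 2).
Possible neighbor pairs: C(2,2) = 1. Edges among them: Fay–Juno → e = 1.
Clustering(Orla) = 1/1.

1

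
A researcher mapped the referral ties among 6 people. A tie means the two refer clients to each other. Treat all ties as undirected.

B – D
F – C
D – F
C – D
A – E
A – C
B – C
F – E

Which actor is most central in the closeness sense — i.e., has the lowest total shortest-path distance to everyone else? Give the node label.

Farness (sum of distances to all others) for each node — A:8, B:9, C:6, D:7, E:9, F:7.
The smallest farness is 6, for C, so C has the highest closeness.

C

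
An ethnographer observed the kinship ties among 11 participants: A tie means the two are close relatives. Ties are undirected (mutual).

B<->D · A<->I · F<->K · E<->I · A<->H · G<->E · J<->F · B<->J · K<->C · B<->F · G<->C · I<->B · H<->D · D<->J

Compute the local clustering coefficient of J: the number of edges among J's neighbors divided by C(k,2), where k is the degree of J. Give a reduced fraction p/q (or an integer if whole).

J's neighbors: B, D, and F (k = 3).
Possible neighbor pairs: C(3,2) = 3. Edges among them: B–D, B–F → e = 2.
Clustering(J) = 2/3.

2/3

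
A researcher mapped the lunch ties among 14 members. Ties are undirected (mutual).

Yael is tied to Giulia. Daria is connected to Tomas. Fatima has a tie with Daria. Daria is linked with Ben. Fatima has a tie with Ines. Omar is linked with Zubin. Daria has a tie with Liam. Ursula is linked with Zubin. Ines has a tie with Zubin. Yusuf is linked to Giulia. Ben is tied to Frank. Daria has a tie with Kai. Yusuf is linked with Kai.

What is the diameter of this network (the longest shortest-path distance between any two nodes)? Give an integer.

8

Eccentricity of each node (its greatest distance to any other): Ben:5, Daria:4, Fatima:5, Frank:6, Giulia:7, Ines:6, Kai:5, Liam:5, Omar:8, Tomas:5, Ursula:8, Yael:8, Yusuf:6, Zubin:7.
The maximum eccentricity is 8, realized for instance by the pair Ursula–Yael via Ursula – Zubin – Ines – Fatima – Daria – Kai – Yusuf – Giulia – Yael. So the diameter is 8.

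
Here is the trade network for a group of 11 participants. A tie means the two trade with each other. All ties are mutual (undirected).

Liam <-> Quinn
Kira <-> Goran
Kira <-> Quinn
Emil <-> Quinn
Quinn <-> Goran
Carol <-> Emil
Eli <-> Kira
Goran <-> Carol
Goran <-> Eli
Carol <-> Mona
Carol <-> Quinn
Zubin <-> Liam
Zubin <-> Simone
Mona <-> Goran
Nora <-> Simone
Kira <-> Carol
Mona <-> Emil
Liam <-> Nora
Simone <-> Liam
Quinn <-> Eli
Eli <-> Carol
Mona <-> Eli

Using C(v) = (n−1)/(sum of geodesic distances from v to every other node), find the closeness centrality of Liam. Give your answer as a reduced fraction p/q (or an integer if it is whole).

10/17

Distances from Liam: Carol:2, Eli:2, Emil:2, Goran:2, Kira:2, Mona:3, Nora:1, Quinn:1, Simone:1, Zubin:1. Sum = 17.
n = 11, so closeness = 10/17.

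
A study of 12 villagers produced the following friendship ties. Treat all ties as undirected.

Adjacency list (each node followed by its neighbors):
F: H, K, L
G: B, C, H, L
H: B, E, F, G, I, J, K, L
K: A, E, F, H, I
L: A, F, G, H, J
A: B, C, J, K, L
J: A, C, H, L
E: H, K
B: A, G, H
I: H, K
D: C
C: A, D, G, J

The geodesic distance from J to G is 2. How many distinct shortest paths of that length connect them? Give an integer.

The shortest distance is 2. The length-2 paths are: J–L–G; J–H–G; J–C–G.
That gives 3 distinct shortest paths.

3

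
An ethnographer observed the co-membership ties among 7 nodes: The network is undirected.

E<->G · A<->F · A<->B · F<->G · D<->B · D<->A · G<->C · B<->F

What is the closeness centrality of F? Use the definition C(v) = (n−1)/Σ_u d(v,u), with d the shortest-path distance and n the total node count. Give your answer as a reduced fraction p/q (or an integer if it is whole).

Distances from F: A:1, B:1, C:2, D:2, E:2, G:1. Sum = 9.
n = 7, so closeness = 6/9 = 2/3.

2/3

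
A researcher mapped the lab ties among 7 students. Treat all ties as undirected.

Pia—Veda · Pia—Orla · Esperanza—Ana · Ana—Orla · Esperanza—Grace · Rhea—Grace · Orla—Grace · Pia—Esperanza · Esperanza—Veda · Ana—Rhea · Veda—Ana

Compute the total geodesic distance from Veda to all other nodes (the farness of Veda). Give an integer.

9

Distances from Veda: Ana:1, Esperanza:1, Grace:2, Orla:2, Pia:1, Rhea:2.
Sum = 1 + 1 + 2 + 2 + 1 + 2 = 9.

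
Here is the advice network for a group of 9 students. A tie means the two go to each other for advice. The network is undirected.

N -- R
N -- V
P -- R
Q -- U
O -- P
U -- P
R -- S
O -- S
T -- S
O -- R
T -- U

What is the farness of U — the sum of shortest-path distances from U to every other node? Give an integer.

16

Distances from U: N:3, O:2, P:1, Q:1, R:2, S:2, T:1, V:4.
Sum = 3 + 2 + 1 + 1 + 2 + 2 + 1 + 4 = 16.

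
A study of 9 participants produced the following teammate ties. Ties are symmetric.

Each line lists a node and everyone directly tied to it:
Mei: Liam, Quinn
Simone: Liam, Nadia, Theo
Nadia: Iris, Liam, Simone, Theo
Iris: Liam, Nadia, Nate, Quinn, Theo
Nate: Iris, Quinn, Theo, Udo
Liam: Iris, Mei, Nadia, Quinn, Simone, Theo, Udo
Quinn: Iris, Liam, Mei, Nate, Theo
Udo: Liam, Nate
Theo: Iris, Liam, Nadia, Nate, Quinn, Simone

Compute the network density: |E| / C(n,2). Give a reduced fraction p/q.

There are 19 edges and 9 nodes, so the maximum possible is C(9,2) = 36.
Density = 19/36.

19/36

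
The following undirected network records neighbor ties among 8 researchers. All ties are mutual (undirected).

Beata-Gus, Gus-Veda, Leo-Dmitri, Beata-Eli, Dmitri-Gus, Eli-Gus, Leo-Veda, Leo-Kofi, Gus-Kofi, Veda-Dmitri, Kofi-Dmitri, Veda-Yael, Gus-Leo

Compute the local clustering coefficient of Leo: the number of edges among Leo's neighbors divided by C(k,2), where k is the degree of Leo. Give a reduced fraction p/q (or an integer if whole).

Leo's neighbors: Dmitri, Gus, Kofi, and Veda (k = 4).
Possible neighbor pairs: C(4,2) = 6. Edges among them: Dmitri–Gus, Dmitri–Kofi, Dmitri–Veda, Gus–Kofi, Gus–Veda → e = 5.
Clustering(Leo) = 5/6.

5/6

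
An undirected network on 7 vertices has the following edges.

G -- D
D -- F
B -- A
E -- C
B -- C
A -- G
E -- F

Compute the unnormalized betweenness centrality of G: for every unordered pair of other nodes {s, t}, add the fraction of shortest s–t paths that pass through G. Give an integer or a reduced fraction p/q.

Pairs whose geodesics pass through G — F–A: 1; B–D: 1; A–D: 1.
All other pairs contribute 0.
Summing the contributions gives betweenness(G) = 3.

3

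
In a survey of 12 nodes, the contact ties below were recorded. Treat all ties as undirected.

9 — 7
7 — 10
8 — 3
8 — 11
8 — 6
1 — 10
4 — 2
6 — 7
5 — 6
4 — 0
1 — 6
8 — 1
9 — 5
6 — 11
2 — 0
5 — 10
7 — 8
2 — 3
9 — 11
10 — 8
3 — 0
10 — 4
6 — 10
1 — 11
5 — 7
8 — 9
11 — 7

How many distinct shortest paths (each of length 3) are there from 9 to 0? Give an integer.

The shortest distance is 3, and the only length-3 path is 9–8–3–0. So there is exactly 1 shortest path.

1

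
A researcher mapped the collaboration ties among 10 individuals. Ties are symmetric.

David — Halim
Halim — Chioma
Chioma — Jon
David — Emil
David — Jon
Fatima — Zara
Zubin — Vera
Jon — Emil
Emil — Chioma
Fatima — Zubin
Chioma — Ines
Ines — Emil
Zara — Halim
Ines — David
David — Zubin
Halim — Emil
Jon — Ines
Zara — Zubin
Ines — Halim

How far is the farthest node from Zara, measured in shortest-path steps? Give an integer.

3

Distances from Zara: Chioma:2, David:2, Emil:2, Fatima:1, Halim:1, Ines:2, Jon:3, Vera:2, Zubin:1.
The largest is 3 (to Jon), so the eccentricity of Zara is 3.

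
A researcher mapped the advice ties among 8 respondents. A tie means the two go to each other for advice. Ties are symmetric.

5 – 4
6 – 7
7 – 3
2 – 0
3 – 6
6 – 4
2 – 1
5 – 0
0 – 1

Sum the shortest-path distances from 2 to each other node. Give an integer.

Distances from 2: 0:1, 1:1, 3:5, 4:3, 5:2, 6:4, 7:5.
Sum = 1 + 1 + 5 + 3 + 2 + 4 + 5 = 21.

21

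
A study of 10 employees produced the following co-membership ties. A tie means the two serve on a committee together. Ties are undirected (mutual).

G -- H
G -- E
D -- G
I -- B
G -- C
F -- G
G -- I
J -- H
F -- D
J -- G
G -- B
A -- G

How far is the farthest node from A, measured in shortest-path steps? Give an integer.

Distances from A: B:2, C:2, D:2, E:2, F:2, G:1, H:2, I:2, J:2.
The largest is 2 (to D, B, C, I, J, E, F, and H), so the eccentricity of A is 2.

2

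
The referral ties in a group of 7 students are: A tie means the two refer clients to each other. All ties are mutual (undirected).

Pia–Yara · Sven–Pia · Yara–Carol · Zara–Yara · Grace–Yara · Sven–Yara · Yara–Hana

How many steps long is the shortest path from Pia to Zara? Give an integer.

One shortest route is Pia – Yara – Zara, which uses 2 edges, and Pia and Zara are not directly tied, so nothing shorter exists. So d(Pia,Zara) = 2.

2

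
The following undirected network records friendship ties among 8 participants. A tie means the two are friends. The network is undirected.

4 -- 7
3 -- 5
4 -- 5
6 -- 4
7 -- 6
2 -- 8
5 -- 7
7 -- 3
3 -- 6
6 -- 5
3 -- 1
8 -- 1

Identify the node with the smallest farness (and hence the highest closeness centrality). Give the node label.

3

Farness (sum of distances to all others) for each node — 1:13, 2:23, 3:11, 4:17, 5:13, 6:13, 7:13, 8:17.
The smallest farness is 11, for 3, so 3 has the highest closeness.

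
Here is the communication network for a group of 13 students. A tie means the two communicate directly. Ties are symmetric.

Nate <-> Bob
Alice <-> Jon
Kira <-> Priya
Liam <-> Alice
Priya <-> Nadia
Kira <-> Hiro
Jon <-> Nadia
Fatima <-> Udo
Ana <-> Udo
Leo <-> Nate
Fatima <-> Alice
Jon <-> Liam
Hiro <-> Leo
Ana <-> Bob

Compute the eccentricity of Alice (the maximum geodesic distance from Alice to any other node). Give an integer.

Distances from Alice: Ana:3, Bob:4, Fatima:1, Hiro:5, Jon:1, Kira:4, Leo:6, Liam:1, Nadia:2, Nate:5, Priya:3, Udo:2.
The largest is 6 (to Leo), so the eccentricity of Alice is 6.

6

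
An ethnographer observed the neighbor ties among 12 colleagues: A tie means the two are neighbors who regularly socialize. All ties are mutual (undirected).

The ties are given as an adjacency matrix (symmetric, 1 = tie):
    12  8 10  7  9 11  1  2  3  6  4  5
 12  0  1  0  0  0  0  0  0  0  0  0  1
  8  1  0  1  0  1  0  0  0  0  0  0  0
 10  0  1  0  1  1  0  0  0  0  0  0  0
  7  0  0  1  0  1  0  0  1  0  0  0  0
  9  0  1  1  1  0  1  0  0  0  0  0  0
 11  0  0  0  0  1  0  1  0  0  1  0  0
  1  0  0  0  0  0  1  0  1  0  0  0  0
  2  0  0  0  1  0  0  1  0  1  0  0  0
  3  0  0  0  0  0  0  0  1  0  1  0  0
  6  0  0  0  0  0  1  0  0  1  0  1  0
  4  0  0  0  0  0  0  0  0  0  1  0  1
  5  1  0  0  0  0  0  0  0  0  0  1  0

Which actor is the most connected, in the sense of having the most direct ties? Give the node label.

9

Degrees — 1:2, 2:3, 3:2, 4:2, 5:2, 6:3, 7:3, 8:3, 9:4, 10:3, 11:3, 12:2.
The maximum is 4, attained only by 9.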